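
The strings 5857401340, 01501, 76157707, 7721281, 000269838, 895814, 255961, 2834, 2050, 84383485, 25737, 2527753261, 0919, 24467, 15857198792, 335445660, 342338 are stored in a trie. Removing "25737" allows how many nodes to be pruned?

3

After clearing the end-marker at "25737", prune upward until reaching a node still needed by another word.
The suffix "737" (3 nodes) is used only by "25737"; the node for "25" still has the child "5", so pruning stops there.
Nodes removed: 3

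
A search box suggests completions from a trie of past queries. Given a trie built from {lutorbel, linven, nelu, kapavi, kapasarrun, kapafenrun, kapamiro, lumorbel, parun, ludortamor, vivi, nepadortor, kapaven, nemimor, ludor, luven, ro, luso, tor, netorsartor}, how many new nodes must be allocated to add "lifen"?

3

"li" is already a path in the trie; the remaining "fen" must be added.
Each of the 3 remaining characters creates one node.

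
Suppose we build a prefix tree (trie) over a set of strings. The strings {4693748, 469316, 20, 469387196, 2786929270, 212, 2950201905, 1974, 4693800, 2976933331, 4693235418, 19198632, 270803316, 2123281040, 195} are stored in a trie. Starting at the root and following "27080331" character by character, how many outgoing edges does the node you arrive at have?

Follow the path "27080331" to its node, then look at its outgoing edges.
Distinct next characters after "27080331": 6.
That node has 1 child edge.

1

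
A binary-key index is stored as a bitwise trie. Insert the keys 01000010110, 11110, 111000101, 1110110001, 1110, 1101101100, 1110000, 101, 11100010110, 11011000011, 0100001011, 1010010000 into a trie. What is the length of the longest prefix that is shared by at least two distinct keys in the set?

10

Look for the deepest trie node that still has at least two words in its subtree.
e.g. "0100001011" and "01000010110" share the prefix "0100001011" of length 10; no pair shares a longer one.
Longest shared-prefix length: 10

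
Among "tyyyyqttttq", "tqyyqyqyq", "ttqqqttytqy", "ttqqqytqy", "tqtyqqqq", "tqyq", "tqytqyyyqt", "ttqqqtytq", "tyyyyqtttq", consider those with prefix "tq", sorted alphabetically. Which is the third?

tqytqyyyqt

Words with prefix "tq", in lexicographic order: "tqtyqqqq", "tqyq", "tqytqyyyqt", "tqyyqyqyq"
The 3rd is tqytqyyyqt.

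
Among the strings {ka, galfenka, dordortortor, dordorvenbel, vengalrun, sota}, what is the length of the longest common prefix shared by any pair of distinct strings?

Equivalently: take the maximum, over all pairs, of their longest common prefix length.
e.g. "dordortortor" and "dordorvenbel" share the prefix "dordor" of length 6; no pair shares a longer one.
Longest shared-prefix length: 6

6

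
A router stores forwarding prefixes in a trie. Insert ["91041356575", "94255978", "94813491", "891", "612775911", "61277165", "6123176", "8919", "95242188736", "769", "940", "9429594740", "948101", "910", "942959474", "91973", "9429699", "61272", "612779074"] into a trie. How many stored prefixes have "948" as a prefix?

Traverse to the node for "948", then collect every word in that subtree.
Matches: "948101", "94813491"
Count: 2

2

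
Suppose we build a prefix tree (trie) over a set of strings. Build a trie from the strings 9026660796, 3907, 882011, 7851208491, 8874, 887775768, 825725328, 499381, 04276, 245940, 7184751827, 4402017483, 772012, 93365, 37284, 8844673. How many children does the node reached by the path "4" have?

2

Walk "4" from the root, arriving at one node.
Characters that immediately follow "4" among the stored strings: {4, 9}.
That node has 2 child edges.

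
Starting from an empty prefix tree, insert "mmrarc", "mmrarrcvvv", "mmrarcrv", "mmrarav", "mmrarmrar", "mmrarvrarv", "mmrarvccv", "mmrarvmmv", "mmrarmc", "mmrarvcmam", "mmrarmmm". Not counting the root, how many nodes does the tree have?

Trace insertions, counting only characters that open a new branch:
  "mmrarc" → 6 new (m, m, r, a, r, c)
  "mmrarrcvvv" → prefix "mmrar" already present; 5 new (r, c, v, v, v)
  "mmrarcrv" → prefix "mmrarc" already present; 2 new (r, v)
  "mmrarav" → prefix "mmrar" already present; 2 new (a, v)
  "mmrarmrar" → prefix "mmrar" already present; 4 new (m, r, a, r)
  "mmrarvrarv" → prefix "mmrar" already present; 5 new (v, r, a, r, v)
  "mmrarvccv" → prefix "mmrarv" already present; 3 new (c, c, v)
  "mmrarvmmv" → prefix "mmrarv" already present; 3 new (m, m, v)
  "mmrarmc" → prefix "mmrarm" already present; 1 new (c)
  "mmrarvcmam" → prefix "mmrarvc" already present; 3 new (m, a, m)
  "mmrarmmm" → prefix "mmrarm" already present; 2 new (m, m)
Total nodes = 6 + 5 + 2 + 2 + 4 + 5 + 3 + 3 + 1 + 3 + 2 = 36

36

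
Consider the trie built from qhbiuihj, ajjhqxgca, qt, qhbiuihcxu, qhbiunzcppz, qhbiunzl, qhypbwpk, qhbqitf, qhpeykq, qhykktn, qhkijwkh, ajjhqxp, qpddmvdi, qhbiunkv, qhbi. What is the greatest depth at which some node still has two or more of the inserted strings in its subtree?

Equivalently: take the maximum, over all pairs, of their longest common prefix length.
"qhbiuihcxu" and "qhbiuihj" agree on "qhbiuih" (7 characters) before diverging; nothing deeper is shared.
Longest shared-prefix length: 7

7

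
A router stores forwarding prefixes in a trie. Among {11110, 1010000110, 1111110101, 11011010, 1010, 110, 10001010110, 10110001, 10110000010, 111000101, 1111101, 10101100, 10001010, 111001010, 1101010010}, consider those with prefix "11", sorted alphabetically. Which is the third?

11011010

Words with prefix "11", in lexicographic order: "110", "1101010010", "11011010", "111000101", "111001010", "11110", "1111101", "1111110101"
The 3rd is 11011010.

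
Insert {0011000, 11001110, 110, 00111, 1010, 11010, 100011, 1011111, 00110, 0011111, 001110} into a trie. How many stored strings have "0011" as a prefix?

Walk to "0011"; the words in its subtree are exactly those with that prefix.
Matches: "00110", "0011000", "00111", "001110", "0011111"
Count: 5

5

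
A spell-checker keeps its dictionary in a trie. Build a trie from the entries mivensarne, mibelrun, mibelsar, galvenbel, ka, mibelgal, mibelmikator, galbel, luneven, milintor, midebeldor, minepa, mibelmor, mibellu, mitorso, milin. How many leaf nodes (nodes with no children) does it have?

15

A leaf is a node with no children — equivalently, the end of a word that is not a proper prefix of any other stored word.
Those words: "galbel", "galvenbel", "ka", "luneven", "mibelgal", "mibellu", "mibelmikator", "mibelmor", "mibelrun", "mibelsar", "midebeldor", "milintor", "minepa", "mitorso", "mivensarne"
Leaf count: 15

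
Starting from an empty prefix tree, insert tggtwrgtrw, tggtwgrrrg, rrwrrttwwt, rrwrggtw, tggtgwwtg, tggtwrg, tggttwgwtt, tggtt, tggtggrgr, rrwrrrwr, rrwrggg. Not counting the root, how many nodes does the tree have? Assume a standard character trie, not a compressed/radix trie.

48

Trace insertions, counting only characters that open a new branch:
  "tggtwrgtrw" → 10 new (t, g, g, t, w, r, g, t, r, w)
  "tggtwgrrrg" → prefix "tggtw" already present; 5 new (g, r, r, r, g)
  "rrwrrttwwt" → 10 new (r, r, w, r, r, t, t, w, w, t)
  "rrwrggtw" → prefix "rrwr" already present; 4 new (g, g, t, w)
  "tggtgwwtg" → prefix "tggt" already present; 5 new (g, w, w, t, g)
  "tggtwrg" → prefix "tggtwrg" already present; 0 new (none)
  "tggttwgwtt" → prefix "tggt" already present; 6 new (t, w, g, w, t, t)
  "tggtt" → prefix "tggtt" already present; 0 new (none)
  "tggtggrgr" → prefix "tggtg" already present; 4 new (g, r, g, r)
  "rrwrrrwr" → prefix "rrwrr" already present; 3 new (r, w, r)
  "rrwrggg" → prefix "rrwrgg" already present; 1 new (g)
Total nodes = 10 + 5 + 10 + 4 + 5 + 0 + 6 + 0 + 4 + 3 + 1 = 48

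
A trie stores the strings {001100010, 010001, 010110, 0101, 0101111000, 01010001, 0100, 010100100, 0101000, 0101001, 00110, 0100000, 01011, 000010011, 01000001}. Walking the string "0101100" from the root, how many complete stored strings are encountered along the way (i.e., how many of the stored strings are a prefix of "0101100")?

Walk "0101100" from the root; an end-of-word marker is hit whenever a stored word is a prefix of "0101100".
Prefixes of the query that are stored words: "0101", "01011", "010110"
Count: 3

3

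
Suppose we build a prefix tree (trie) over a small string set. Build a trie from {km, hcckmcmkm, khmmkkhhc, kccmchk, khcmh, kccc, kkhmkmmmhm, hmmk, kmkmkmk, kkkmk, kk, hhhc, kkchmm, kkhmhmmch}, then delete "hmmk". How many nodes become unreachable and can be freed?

3

After clearing the end-marker at "hmmk", prune upward until reaching a node still needed by another word.
The suffix "mmk" (3 nodes) is used only by "hmmk"; the node for "h" still has the child "c", so pruning stops there.
Nodes removed: 3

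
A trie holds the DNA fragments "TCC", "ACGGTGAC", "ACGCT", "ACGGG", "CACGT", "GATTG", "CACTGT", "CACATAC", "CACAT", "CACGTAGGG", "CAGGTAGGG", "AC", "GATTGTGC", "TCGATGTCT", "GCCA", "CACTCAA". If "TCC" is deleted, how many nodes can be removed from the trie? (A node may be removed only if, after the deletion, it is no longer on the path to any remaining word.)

1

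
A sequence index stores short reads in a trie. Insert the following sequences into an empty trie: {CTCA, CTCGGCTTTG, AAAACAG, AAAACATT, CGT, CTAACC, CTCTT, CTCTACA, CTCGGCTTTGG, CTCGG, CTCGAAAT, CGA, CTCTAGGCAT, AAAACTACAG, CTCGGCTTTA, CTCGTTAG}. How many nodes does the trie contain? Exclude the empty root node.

For each word, the new-node count is its length minus the longest prefix already in the trie:
  "CTCA" → 4 new (C, T, C, A)
  "CTCGGCTTTG" → prefix "CTC" already present; 7 new (G, G, C, T, T, T, G)
  "AAAACAG" → 7 new (A, A, A, A, C, A, G)
  "AAAACATT" → prefix "AAAACA" already present; 2 new (T, T)
  "CGT" → prefix "C" already present; 2 new (G, T)
  "CTAACC" → prefix "CT" already present; 4 new (A, A, C, C)
  "CTCTT" → prefix "CTC" already present; 2 new (T, T)
  "CTCTACA" → prefix "CTCT" already present; 3 new (A, C, A)
  "CTCGGCTTTGG" → prefix "CTCGGCTTTG" already present; 1 new (G)
  "CTCGG" → prefix "CTCGG" already present; 0 new (none)
  "CTCGAAAT" → prefix "CTCG" already present; 4 new (A, A, A, T)
  "CGA" → prefix "CG" already present; 1 new (A)
  "CTCTAGGCAT" → prefix "CTCTA" already present; 5 new (G, G, C, A, T)
  "AAAACTACAG" → prefix "AAAAC" already present; 5 new (T, A, C, A, G)
  "CTCGGCTTTA" → prefix "CTCGGCTTT" already present; 1 new (A)
  "CTCGTTAG" → prefix "CTCG" already present; 4 new (T, T, A, G)
Total nodes = 4 + 7 + 7 + 2 + 2 + 4 + 2 + 3 + 1 + 0 + 4 + 1 + 5 + 5 + 1 + 4 = 52

52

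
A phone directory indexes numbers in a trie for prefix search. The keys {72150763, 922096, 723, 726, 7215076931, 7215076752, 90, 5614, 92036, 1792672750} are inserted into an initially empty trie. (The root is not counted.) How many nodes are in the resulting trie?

Trie structure (* marks end of a word):
(root)
├─ 1
│  └─ 7
│     └─ 9
│        └─ 2
│           └─ 6
│              └─ 7
│                 └─ 2
│                    └─ 7
│                       └─ 5
│                          └─ 0 *
├─ 5
│  └─ 6
│     └─ 1
│        └─ 4 *
├─ 7
│  └─ 2
│     ├─ 1
│     │  └─ 5
│     │     └─ 0
│     │        └─ 7
│     │           └─ 6
│     │              ├─ 3 *
│     │              ├─ 7
│     │              │  └─ 5
│     │              │     └─ 2 *
│     │              └─ 9
│     │                 └─ 3
│     │                    └─ 1 *
│     ├─ 3 *
│     └─ 6 *
└─ 9
   ├─ 0 *
   └─ 2
      ├─ 0
      │  └─ 3
      │     └─ 6 *
      └─ 2
         └─ 0
            └─ 9
               └─ 6 *
Counting every labelled node above: 40.

40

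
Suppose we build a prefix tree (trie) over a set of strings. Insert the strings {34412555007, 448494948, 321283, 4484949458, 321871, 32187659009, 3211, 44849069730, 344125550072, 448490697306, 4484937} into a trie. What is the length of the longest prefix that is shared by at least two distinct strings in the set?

Look for the deepest trie node that still has at least two words in its subtree.
"34412555007" and "344125550072" agree on "34412555007" (11 characters) before diverging; nothing deeper is shared.
Longest shared-prefix length: 11

11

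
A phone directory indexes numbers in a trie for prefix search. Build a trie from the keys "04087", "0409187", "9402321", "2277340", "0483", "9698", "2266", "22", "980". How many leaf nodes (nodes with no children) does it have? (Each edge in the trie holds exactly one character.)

8

A leaf is a node with no children — equivalently, the end of a word that is not a proper prefix of any other stored word.
Those words: "04087", "0409187", "0483", "2266", "2277340", "9402321", "9698", "980"
Leaf count: 8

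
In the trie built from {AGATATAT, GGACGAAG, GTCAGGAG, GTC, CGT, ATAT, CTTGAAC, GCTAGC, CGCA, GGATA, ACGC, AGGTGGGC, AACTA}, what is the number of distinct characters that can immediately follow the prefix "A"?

Follow the path "A" to its node, then look at its outgoing edges.
Distinct next characters after "A": A, C, G, T.
That node has 4 child edges.

4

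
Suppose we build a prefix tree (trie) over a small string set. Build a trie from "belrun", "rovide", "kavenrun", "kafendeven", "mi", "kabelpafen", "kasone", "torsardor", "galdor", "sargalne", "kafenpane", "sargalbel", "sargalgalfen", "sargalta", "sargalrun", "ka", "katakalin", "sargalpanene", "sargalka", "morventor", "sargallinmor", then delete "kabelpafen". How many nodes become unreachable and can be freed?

A node on "kabelpafen"'s path can go only if nothing else ends at it or branches off below it.
The suffix "belpafen" (8 nodes) is used only by "kabelpafen"; the node for "ka" still has the child "v", so pruning stops there.
Nodes removed: 8

8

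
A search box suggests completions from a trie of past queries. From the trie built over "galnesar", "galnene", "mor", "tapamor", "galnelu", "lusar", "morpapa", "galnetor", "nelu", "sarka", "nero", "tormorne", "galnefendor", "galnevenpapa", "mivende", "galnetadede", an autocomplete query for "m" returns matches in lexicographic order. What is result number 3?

DFS of the "m" subtree visits, in order: "mivende", "mor", "morpapa"
Position 3: morpapa

morpapa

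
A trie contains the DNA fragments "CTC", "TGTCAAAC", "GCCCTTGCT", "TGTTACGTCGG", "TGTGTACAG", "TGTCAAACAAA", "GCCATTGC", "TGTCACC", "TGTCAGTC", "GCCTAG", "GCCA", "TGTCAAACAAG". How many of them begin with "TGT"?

7

Walk to "TGT"; the words in its subtree are exactly those with that prefix.
Words under "TGT": TGTCAAAC, TGTCAAACAAA, TGTCAAACAAG, TGTCACC, TGTCAGTC, TGTGTACAG, TGTTACGTCGG
Count: 7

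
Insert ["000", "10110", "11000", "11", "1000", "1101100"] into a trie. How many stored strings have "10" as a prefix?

2

Filter for entries beginning with "10":
Words under "10": 1000, 10110
Count: 2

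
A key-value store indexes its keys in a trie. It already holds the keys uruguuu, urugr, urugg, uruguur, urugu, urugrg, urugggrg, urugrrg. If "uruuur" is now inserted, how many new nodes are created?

3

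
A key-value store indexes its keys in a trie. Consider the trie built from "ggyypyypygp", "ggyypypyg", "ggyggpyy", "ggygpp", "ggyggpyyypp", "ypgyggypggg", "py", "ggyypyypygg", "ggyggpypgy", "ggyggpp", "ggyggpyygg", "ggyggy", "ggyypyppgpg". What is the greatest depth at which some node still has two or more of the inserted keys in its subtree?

10

The deepest shared node is where two words last agree before diverging.
"ggyypyypygg" and "ggyypyypygp" agree on "ggyypyypyg" (10 characters) before diverging; nothing deeper is shared.
Longest shared-prefix length: 10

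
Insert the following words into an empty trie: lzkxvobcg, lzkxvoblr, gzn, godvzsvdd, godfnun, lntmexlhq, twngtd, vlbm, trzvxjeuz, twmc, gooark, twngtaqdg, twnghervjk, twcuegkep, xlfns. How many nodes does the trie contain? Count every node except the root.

80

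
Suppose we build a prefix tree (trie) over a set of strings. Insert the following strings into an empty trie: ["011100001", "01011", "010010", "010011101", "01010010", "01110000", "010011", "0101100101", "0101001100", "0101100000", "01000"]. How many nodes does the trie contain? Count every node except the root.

35

Trace insertions, counting only characters that open a new branch:
  "011100001" → 9 new (0, 1, 1, 1, 0, 0, 0, 0, 1)
  "01011" → prefix "01" already present; 3 new (0, 1, 1)
  "010010" → prefix "010" already present; 3 new (0, 1, 0)
  "010011101" → prefix "01001" already present; 4 new (1, 1, 0, 1)
  "01010010" → prefix "0101" already present; 4 new (0, 0, 1, 0)
  "01110000" → prefix "01110000" already present; 0 new (none)
  "010011" → prefix "010011" already present; 0 new (none)
  "0101100101" → prefix "01011" already present; 5 new (0, 0, 1, 0, 1)
  "0101001100" → prefix "0101001" already present; 3 new (1, 0, 0)
  "0101100000" → prefix "0101100" already present; 3 new (0, 0, 0)
  "01000" → prefix "0100" already present; 1 new (0)
Total nodes = 9 + 3 + 3 + 4 + 4 + 0 + 0 + 5 + 3 + 3 + 1 = 35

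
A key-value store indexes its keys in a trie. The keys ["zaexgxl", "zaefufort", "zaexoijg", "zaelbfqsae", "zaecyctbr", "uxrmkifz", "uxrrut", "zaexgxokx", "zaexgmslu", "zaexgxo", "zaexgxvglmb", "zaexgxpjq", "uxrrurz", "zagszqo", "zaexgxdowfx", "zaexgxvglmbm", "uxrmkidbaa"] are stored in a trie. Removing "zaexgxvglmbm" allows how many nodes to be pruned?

1

A node on "zaexgxvglmbm"'s path can go only if nothing else ends at it or branches off below it.
The suffix "m" (1 node) is used only by "zaexgxvglmbm"; "zaexgxvglmb" is itself a stored word, so pruning stops there.
Nodes removed: 1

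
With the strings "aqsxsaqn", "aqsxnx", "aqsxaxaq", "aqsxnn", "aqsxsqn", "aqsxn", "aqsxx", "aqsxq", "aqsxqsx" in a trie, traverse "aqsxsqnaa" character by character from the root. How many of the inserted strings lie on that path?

1

Traverse "aqsxsqnaa" character by character; count nodes along the way that are marked as word ends.
Prefixes of the query that are stored words: "aqsxsqn"
Count: 1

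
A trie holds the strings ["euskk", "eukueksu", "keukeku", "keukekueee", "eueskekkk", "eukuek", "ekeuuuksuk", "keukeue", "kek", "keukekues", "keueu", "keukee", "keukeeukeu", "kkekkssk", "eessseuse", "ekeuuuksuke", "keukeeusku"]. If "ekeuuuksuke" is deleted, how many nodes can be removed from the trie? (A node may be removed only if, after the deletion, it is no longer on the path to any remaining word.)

1

After clearing the end-marker at "ekeuuuksuke", prune upward until reaching a node still needed by another word.
The suffix "e" (1 node) is used only by "ekeuuuksuke"; "ekeuuuksuk" is itself a stored word, so pruning stops there.
Nodes removed: 1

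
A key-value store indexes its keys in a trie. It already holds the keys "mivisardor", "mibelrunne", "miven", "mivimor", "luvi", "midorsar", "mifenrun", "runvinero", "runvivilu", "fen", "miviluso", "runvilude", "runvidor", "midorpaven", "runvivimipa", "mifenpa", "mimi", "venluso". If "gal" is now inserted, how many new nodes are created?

3

Nothing in the trie begins with "g"; the whole of "gal" is new.
3 − 0 = 3 new nodes.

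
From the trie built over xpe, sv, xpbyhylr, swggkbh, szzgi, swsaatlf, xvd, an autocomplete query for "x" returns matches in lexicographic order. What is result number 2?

Words with prefix "x", in lexicographic order: "xpbyhylr", "xpe", "xvd"
The 2nd is xpe.

xpe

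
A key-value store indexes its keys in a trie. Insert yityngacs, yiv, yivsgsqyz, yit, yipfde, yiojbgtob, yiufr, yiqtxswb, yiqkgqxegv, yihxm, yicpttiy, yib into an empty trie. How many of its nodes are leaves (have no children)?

10

A leaf is a node with no children — equivalently, the end of a word that is not a proper prefix of any other stored word.
Those words: "yib", "yicpttiy", "yihxm", "yiojbgtob", "yipfde", "yiqkgqxegv", "yiqtxswb", "yityngacs", "yiufr", "yivsgsqyz"
Leaf count: 10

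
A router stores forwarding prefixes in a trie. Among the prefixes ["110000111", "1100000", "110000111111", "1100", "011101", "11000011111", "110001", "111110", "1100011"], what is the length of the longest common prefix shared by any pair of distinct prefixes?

11

Look for the deepest trie node that still has at least two words in its subtree.
e.g. "11000011111" and "110000111111" share the prefix "11000011111" of length 11; no pair shares a longer one.
Longest shared-prefix length: 11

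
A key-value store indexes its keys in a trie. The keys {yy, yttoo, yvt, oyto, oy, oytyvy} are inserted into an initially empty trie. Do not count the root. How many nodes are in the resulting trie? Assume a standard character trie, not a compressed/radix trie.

15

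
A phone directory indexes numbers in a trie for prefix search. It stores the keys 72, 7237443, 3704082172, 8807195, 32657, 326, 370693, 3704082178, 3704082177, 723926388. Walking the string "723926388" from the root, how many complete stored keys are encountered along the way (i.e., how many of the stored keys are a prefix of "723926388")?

Walk "723926388" from the root; an end-of-word marker is hit whenever a stored word is a prefix of "723926388".
Prefixes of the query that are stored words: "72", "723926388"
Count: 2

2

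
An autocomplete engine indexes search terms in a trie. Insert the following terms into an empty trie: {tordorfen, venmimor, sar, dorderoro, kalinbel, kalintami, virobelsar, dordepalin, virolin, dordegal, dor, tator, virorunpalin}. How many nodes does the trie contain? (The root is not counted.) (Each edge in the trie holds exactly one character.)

73

Count nodes per top-level branch (shared prefixes stored once):
  'd'-branch (dor, dordegal, dordepalin, dorderoro): 17 nodes
  'k'-branch (kalinbel, kalintami): 12 nodes
  's'-branch (sar): 3 nodes
  't'-branch (tator, tordorfen): 13 nodes
  'v'-branch (venmimor, virobelsar, virolin, virorunpalin): 28 nodes
Sum: 73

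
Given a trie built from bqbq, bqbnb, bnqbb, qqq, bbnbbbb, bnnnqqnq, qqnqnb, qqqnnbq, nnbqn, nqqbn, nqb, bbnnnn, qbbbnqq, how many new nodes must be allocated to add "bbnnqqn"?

3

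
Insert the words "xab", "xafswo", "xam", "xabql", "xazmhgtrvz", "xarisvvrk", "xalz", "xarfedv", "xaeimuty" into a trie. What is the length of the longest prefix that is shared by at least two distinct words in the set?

3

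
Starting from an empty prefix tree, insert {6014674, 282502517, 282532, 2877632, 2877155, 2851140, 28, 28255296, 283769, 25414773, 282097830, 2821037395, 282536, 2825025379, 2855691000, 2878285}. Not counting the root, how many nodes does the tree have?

74

Count nodes per top-level branch (shared prefixes stored once):
  '2'-branch (25414773, 28, 282097830, 2821037395, 282502517, 2825025379, 282532, 282536, 28255296, 283769, 2851140, 2855691000, 2877155, 2877632, 2878285): 67 nodes
  '6'-branch (6014674): 7 nodes
Sum: 74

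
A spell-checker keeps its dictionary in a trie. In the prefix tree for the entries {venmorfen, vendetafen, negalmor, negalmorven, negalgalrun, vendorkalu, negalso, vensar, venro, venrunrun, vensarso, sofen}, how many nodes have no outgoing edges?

10

Leaves are exactly the stored words that no other stored word extends.
Those words: "negalgalrun", "negalmorven", "negalso", "sofen", "vendetafen", "vendorkalu", "venmorfen", "venro", "venrunrun", "vensarso"
Leaf count: 10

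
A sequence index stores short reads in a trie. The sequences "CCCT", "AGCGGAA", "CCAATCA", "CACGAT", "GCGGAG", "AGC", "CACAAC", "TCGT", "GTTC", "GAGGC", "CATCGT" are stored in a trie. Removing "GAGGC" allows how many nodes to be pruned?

4

Walk "GAGGC" from the leaf back toward the root, removing each node that no remaining word uses.
The suffix "AGGC" (4 nodes) is used only by "GAGGC"; the node for "G" still has the child "C", so pruning stops there.
Nodes removed: 4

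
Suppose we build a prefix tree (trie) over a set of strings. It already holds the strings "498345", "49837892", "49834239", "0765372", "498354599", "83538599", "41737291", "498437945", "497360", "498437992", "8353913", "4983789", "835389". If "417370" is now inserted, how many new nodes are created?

Walking "417370" from the root, the first 5 characters ("41737") follow existing edges; "0" is the first miss.
New nodes needed: |"417370"| − 5 = 6 − 5 = 1.

1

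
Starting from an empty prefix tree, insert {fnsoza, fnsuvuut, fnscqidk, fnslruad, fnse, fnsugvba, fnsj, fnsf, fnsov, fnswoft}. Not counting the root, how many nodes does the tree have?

33

Trace insertions, counting only characters that open a new branch:
  "fnsoza" → 6 new (f, n, s, o, z, a)
  "fnsuvuut" → prefix "fns" already present; 5 new (u, v, u, u, t)
  "fnscqidk" → prefix "fns" already present; 5 new (c, q, i, d, k)
  "fnslruad" → prefix "fns" already present; 5 new (l, r, u, a, d)
  "fnse" → prefix "fns" already present; 1 new (e)
  "fnsugvba" → prefix "fnsu" already present; 4 new (g, v, b, a)
  "fnsj" → prefix "fns" already present; 1 new (j)
  "fnsf" → prefix "fns" already present; 1 new (f)
  "fnsov" → prefix "fnso" already present; 1 new (v)
  "fnswoft" → prefix "fns" already present; 4 new (w, o, f, t)
Total nodes = 6 + 5 + 5 + 5 + 1 + 4 + 1 + 1 + 1 + 4 = 33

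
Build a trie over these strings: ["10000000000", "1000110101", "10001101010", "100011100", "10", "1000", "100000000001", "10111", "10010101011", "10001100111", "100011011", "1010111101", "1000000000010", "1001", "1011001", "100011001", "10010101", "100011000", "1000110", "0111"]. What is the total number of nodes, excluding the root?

54

Insert word by word; a character creates a node only if that edge doesn't already exist:
  "10000000000" → 11 new (1, 0, 0, 0, 0, 0, 0, 0, 0, 0, 0)
  "1000110101" → prefix "1000" already present; 6 new (1, 1, 0, 1, 0, 1)
  "10001101010" → prefix "1000110101" already present; 1 new (0)
  "100011100" → prefix "100011" already present; 3 new (1, 0, 0)
  "10" → prefix "10" already present; 0 new (none)
  "1000" → prefix "1000" already present; 0 new (none)
  "100000000001" → prefix "10000000000" already present; 1 new (1)
  "10111" → prefix "10" already present; 3 new (1, 1, 1)
  "10010101011" → prefix "100" already present; 8 new (1, 0, 1, 0, 1, 0, 1, 1)
  "10001100111" → prefix "1000110" already present; 4 new (0, 1, 1, 1)
  "100011011" → prefix "10001101" already present; 1 new (1)
  "1010111101" → prefix "101" already present; 7 new (0, 1, 1, 1, 1, 0, 1)
  "1000000000010" → prefix "100000000001" already present; 1 new (0)
  "1001" → prefix "1001" already present; 0 new (none)
  "1011001" → prefix "1011" already present; 3 new (0, 0, 1)
  "100011001" → prefix "100011001" already present; 0 new (none)
  "10010101" → prefix "10010101" already present; 0 new (none)
  "100011000" → prefix "10001100" already present; 1 new (0)
  "1000110" → prefix "1000110" already present; 0 new (none)
  "0111" → 4 new (0, 1, 1, 1)
Total nodes = 11 + 6 + 1 + 3 + 0 + 0 + 1 + 3 + 8 + 4 + 1 + 7 + 1 + 0 + 3 + 0 + 0 + 1 + 0 + 4 = 54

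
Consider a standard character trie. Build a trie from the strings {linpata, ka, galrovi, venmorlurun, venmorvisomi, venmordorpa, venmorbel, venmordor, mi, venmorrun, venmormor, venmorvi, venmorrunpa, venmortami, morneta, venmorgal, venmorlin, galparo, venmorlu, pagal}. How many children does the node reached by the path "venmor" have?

8

Follow the path "venmor" to its node, then look at its outgoing edges.
Distinct next characters after "venmor": b, d, g, l, m, r, t, v.
That node has 8 child edges.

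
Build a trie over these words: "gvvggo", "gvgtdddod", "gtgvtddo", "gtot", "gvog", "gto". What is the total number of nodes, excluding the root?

Count nodes per top-level branch (shared prefixes stored once):
  'g'-branch (gtgvtddo, gto, gtot, gvgtdddod, gvog, gvvggo): 24 nodes
Sum: 24

24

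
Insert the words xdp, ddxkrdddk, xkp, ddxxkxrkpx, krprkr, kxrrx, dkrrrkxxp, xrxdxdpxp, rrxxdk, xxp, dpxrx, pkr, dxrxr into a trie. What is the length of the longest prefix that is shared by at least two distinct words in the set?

The deepest shared node is where two words last agree before diverging.
"ddxkrdddk" and "ddxxkxrkpx" agree on "ddx" (3 characters) before diverging; nothing deeper is shared.
Longest shared-prefix length: 3

3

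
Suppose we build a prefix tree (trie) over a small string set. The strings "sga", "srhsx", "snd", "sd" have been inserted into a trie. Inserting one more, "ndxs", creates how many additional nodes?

Nothing in the trie begins with "n"; the whole of "ndxs" is new.
4 − 0 = 4 new nodes.

4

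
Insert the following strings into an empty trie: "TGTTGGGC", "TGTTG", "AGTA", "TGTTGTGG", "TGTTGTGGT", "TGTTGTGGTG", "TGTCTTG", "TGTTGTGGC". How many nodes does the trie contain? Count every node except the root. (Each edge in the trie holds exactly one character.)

22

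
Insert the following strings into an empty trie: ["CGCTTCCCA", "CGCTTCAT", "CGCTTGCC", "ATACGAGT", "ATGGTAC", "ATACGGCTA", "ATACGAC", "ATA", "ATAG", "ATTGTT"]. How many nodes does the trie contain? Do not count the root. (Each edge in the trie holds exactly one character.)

Count nodes per top-level branch (shared prefixes stored once):
  'A'-branch (ATA, ATACGAC, ATACGAGT, ATACGGCTA, ATAG, ATGGTAC, ATTGTT): 23 nodes
  'C'-branch (CGCTTCAT, CGCTTCCCA, CGCTTGCC): 14 nodes
Sum: 37

37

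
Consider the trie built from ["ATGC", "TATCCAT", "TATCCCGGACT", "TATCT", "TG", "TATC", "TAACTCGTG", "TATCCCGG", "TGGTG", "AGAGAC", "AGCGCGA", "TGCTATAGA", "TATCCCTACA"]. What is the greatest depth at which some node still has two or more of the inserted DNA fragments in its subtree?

8

Equivalently: take the maximum, over all pairs, of their longest common prefix length.
"TATCCCGG" and "TATCCCGGACT" agree on "TATCCCGG" (8 characters) before diverging; nothing deeper is shared.
Longest shared-prefix length: 8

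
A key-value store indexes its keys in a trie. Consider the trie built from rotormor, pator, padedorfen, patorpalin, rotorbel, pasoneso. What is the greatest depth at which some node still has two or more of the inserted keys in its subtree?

Look for the deepest trie node that still has at least two words in its subtree.
e.g. "pator" and "patorpalin" share the prefix "pator" of length 5; no pair shares a longer one.
Longest shared-prefix length: 5

5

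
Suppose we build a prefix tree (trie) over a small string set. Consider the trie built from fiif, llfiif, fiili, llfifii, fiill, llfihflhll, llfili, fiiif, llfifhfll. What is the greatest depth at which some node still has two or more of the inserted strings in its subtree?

5

Equivalently: take the maximum, over all pairs, of their longest common prefix length.
e.g. "llfifhfll" and "llfifii" share the prefix "llfif" of length 5; no pair shares a longer one.
Longest shared-prefix length: 5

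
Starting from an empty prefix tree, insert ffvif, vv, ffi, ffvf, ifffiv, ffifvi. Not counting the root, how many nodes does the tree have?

Trie structure (* marks end of a word):
(root)
├─ f
│  └─ f
│     ├─ i *
│     │  └─ f
│     │     └─ v
│     │        └─ i *
│     └─ v
│        ├─ f *
│        └─ i
│           └─ f *
├─ i
│  └─ f
│     └─ f
│        └─ f
│           └─ i
│              └─ v *
└─ v
   └─ v *
Counting every labelled node above: 18.

18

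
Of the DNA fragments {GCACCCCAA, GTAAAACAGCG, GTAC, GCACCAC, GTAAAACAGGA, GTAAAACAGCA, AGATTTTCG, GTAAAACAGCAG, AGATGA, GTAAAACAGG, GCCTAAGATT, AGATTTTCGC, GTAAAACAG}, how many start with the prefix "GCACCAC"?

1

Traverse to the node for "GCACCAC", then collect every word in that subtree.
Matches: "GCACCAC"
Count: 1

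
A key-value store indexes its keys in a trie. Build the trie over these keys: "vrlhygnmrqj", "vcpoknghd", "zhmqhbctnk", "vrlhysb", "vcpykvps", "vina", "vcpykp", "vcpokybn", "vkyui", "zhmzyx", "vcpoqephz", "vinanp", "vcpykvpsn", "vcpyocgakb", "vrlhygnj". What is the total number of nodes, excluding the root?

Trace insertions, counting only characters that open a new branch:
  "vrlhygnmrqj" → 11 new (v, r, l, h, y, g, n, m, r, q, j)
  "vcpoknghd" → prefix "v" already present; 8 new (c, p, o, k, n, g, h, d)
  "zhmqhbctnk" → 10 new (z, h, m, q, h, b, c, t, n, k)
  "vrlhysb" → prefix "vrlhy" already present; 2 new (s, b)
  "vcpykvps" → prefix "vcp" already present; 5 new (y, k, v, p, s)
  "vina" → prefix "v" already present; 3 new (i, n, a)
  "vcpykp" → prefix "vcpyk" already present; 1 new (p)
  "vcpokybn" → prefix "vcpok" already present; 3 new (y, b, n)
  "vkyui" → prefix "v" already present; 4 new (k, y, u, i)
  "zhmzyx" → prefix "zhm" already present; 3 new (z, y, x)
  "vcpoqephz" → prefix "vcpo" already present; 5 new (q, e, p, h, z)
  "vinanp" → prefix "vina" already present; 2 new (n, p)
  "vcpykvpsn" → prefix "vcpykvps" already present; 1 new (n)
  "vcpyocgakb" → prefix "vcpy" already present; 6 new (o, c, g, a, k, b)
  "vrlhygnj" → prefix "vrlhygn" already present; 1 new (j)
Total nodes = 11 + 8 + 10 + 2 + 5 + 3 + 1 + 3 + 4 + 3 + 5 + 2 + 1 + 6 + 1 = 65

65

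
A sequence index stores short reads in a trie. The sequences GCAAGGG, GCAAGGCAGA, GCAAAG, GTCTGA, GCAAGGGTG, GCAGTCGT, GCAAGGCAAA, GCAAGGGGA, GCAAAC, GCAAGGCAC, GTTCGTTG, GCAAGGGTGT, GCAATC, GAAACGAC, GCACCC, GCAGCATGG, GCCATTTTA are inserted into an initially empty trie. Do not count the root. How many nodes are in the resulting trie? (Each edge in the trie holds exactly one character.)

62

Count nodes per top-level branch (shared prefixes stored once):
  'G'-branch (GAAACGAC, GCAAAC, GCAAAG, GCAAGGCAAA, GCAAGGCAC, GCAAGGCAGA, GCAAGGG, GCAAGGGGA, GCAAGGGTG, GCAAGGGTGT, GCAATC, GCACCC, GCAGCATGG, GCAGTCGT, GCCATTTTA, GTCTGA, GTTCGTTG): 62 nodes
Sum: 62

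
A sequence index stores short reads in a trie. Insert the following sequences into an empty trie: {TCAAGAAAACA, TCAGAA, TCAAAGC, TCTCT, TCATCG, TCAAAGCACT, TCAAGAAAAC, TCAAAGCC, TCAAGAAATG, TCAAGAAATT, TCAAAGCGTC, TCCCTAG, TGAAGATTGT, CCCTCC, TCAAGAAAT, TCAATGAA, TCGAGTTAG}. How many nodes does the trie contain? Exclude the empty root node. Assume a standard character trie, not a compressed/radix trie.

Trace insertions, counting only characters that open a new branch:
  "TCAAGAAAACA" → 11 new (T, C, A, A, G, A, A, A, A, C, A)
  "TCAGAA" → prefix "TCA" already present; 3 new (G, A, A)
  "TCAAAGC" → prefix "TCAA" already present; 3 new (A, G, C)
  "TCTCT" → prefix "TC" already present; 3 new (T, C, T)
  "TCATCG" → prefix "TCA" already present; 3 new (T, C, G)
  "TCAAAGCACT" → prefix "TCAAAGC" already present; 3 new (A, C, T)
  "TCAAGAAAAC" → prefix "TCAAGAAAAC" already present; 0 new (none)
  "TCAAAGCC" → prefix "TCAAAGC" already present; 1 new (C)
  "TCAAGAAATG" → prefix "TCAAGAAA" already present; 2 new (T, G)
  "TCAAGAAATT" → prefix "TCAAGAAAT" already present; 1 new (T)
  "TCAAAGCGTC" → prefix "TCAAAGC" already present; 3 new (G, T, C)
  "TCCCTAG" → prefix "TC" already present; 5 new (C, C, T, A, G)
  "TGAAGATTGT" → prefix "T" already present; 9 new (G, A, A, G, A, T, T, G, T)
  "CCCTCC" → 6 new (C, C, C, T, C, C)
  "TCAAGAAAT" → prefix "TCAAGAAAT" already present; 0 new (none)
  "TCAATGAA" → prefix "TCAA" already present; 4 new (T, G, A, A)
  "TCGAGTTAG" → prefix "TC" already present; 7 new (G, A, G, T, T, A, G)
Total nodes = 11 + 3 + 3 + 3 + 3 + 3 + 0 + 1 + 2 + 1 + 3 + 5 + 9 + 6 + 0 + 4 + 7 = 64

64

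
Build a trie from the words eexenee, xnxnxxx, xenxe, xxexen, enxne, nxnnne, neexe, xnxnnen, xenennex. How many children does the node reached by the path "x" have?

3

Walk "x" from the root, arriving at one node.
Characters that immediately follow "x" among the stored strings: {e, n, x}.
That node has 3 child edges.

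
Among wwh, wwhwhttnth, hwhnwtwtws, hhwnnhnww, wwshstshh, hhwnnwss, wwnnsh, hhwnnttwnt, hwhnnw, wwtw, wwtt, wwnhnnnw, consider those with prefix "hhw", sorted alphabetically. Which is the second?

hhwnnttwnt

Words with prefix "hhw", in lexicographic order: "hhwnnhnww", "hhwnnttwnt", "hhwnnwss"
The 2nd is hhwnnttwnt.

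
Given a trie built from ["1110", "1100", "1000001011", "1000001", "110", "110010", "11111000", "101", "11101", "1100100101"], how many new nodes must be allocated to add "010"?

3

"010" shares no prefix with any stored word, so all 3 characters open new nodes.
3 − 0 = 3 new nodes.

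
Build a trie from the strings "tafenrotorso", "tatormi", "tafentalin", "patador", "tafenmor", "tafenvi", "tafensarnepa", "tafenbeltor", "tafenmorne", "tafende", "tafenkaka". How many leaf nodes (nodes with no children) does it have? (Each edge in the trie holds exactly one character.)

Leaves are exactly the stored words that no other stored word extends.
Those words: "patador", "tafenbeltor", "tafende", "tafenkaka", "tafenmorne", "tafenrotorso", "tafensarnepa", "tafentalin", "tafenvi", "tatormi"
Leaf count: 10

10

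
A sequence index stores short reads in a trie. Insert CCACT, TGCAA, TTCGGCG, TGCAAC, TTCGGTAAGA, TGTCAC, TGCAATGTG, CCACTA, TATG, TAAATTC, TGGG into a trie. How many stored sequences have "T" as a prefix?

9

Traverse to the node for "T", then collect every word in that subtree.
Matches: "TAAATTC", "TATG", "TGCAA", "TGCAAC", "TGCAATGTG", "TGGG", "TGTCAC", "TTCGGCG", "TTCGGTAAGA"
Count: 9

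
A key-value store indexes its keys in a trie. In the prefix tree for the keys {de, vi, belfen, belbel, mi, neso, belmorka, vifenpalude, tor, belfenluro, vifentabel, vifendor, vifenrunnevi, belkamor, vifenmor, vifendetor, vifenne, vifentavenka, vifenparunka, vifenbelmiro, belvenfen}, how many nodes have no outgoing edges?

19

A leaf is a node with no children — equivalently, the end of a word that is not a proper prefix of any other stored word.
Those words: "belbel", "belfenluro", "belkamor", "belmorka", "belvenfen", "de", "mi", "neso", "tor", "vifenbelmiro", "vifendetor", "vifendor", "vifenmor", "vifenne", "vifenpalude", "vifenparunka", "vifenrunnevi", "vifentabel", "vifentavenka"
Leaf count: 19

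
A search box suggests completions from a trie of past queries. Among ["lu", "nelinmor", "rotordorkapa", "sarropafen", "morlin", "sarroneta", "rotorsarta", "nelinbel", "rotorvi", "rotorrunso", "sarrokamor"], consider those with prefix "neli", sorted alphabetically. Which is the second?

DFS of the "neli" subtree visits, in order: "nelinbel", "nelinmor"
The 2nd is nelinmor.

nelinmor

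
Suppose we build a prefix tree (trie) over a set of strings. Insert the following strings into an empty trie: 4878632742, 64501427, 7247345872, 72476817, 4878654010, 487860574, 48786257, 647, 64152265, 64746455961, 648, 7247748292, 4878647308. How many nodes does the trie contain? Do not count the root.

Trace insertions, counting only characters that open a new branch:
  "4878632742" → 10 new (4, 8, 7, 8, 6, 3, 2, 7, 4, 2)
  "64501427" → 8 new (6, 4, 5, 0, 1, 4, 2, 7)
  "7247345872" → 10 new (7, 2, 4, 7, 3, 4, 5, 8, 7, 2)
  "72476817" → prefix "7247" already present; 4 new (6, 8, 1, 7)
  "4878654010" → prefix "48786" already present; 5 new (5, 4, 0, 1, 0)
  "487860574" → prefix "48786" already present; 4 new (0, 5, 7, 4)
  "48786257" → prefix "48786" already present; 3 new (2, 5, 7)
  "647" → prefix "64" already present; 1 new (7)
  "64152265" → prefix "64" already present; 6 new (1, 5, 2, 2, 6, 5)
  "64746455961" → prefix "647" already present; 8 new (4, 6, 4, 5, 5, 9, 6, 1)
  "648" → prefix "64" already present; 1 new (8)
  "7247748292" → prefix "7247" already present; 6 new (7, 4, 8, 2, 9, 2)
  "4878647308" → prefix "48786" already present; 5 new (4, 7, 3, 0, 8)
Total nodes = 10 + 8 + 10 + 4 + 5 + 4 + 3 + 1 + 6 + 8 + 1 + 6 + 5 = 71

71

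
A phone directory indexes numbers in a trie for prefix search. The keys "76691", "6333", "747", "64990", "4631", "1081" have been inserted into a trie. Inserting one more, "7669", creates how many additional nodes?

0

"7669" is already a full path in the trie; only an end-marker is added.
No new nodes are needed: 0.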